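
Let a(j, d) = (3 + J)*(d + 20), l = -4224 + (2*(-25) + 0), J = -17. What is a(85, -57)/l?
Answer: -259/2137 ≈ -0.12120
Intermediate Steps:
l = -4274 (l = -4224 + (-50 + 0) = -4224 - 50 = -4274)
a(j, d) = -280 - 14*d (a(j, d) = (3 - 17)*(d + 20) = -14*(20 + d) = -280 - 14*d)
a(85, -57)/l = (-280 - 14*(-57))/(-4274) = (-280 + 798)*(-1/4274) = 518*(-1/4274) = -259/2137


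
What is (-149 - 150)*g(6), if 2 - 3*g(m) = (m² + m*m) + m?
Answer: 22724/3 ≈ 7574.7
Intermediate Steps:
g(m) = ⅔ - 2*m²/3 - m/3 (g(m) = ⅔ - ((m² + m*m) + m)/3 = ⅔ - ((m² + m²) + m)/3 = ⅔ - (2*m² + m)/3 = ⅔ - (m + 2*m²)/3 = ⅔ + (-2*m²/3 - m/3) = ⅔ - 2*m²/3 - m/3)
(-149 - 150)*g(6) = (-149 - 150)*(⅔ - ⅔*6² - ⅓*6) = -299*(⅔ - ⅔*36 - 2) = -299*(⅔ - 24 - 2) = -299*(-76/3) = 22724/3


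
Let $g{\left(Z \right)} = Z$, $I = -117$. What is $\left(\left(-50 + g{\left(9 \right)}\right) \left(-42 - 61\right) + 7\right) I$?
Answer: $-494910$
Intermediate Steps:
$\left(\left(-50 + g{\left(9 \right)}\right) \left(-42 - 61\right) + 7\right) I = \left(\left(-50 + 9\right) \left(-42 - 61\right) + 7\right) \left(-117\right) = \left(\left(-41\right) \left(-103\right) + 7\right) \left(-117\right) = \left(4223 + 7\right) \left(-117\right) = 4230 \left(-117\right) = -494910$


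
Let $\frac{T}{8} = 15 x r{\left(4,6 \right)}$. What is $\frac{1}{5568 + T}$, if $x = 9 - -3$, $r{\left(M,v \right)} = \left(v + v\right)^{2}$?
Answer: $\frac{1}{212928} \approx 4.6964 \cdot 10^{-6}$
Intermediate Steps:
$r{\left(M,v \right)} = 4 v^{2}$ ($r{\left(M,v \right)} = \left(2 v\right)^{2} = 4 v^{2}$)
$x = 12$ ($x = 9 + 3 = 12$)
$T = 207360$ ($T = 8 \cdot 15 \cdot 12 \cdot 4 \cdot 6^{2} = 8 \cdot 180 \cdot 4 \cdot 36 = 8 \cdot 180 \cdot 144 = 8 \cdot 25920 = 207360$)
$\frac{1}{5568 + T} = \frac{1}{5568 + 207360} = \frac{1}{212928}$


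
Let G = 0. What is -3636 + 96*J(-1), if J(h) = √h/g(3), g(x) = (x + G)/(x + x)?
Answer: -3636 + 192*I ≈ -3636.0 + 192.0*I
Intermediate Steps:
g(x) = ½ (g(x) = (x + 0)/(x + x) = x/((2*x)) = x*(1/(2*x)) = ½)
J(h) = 2*√h (J(h) = √h/(½) = 2*√h)
-3636 + 96*J(-1) = -3636 + 96*(2*√(-1)) = -3636 + 96*(2*I) = -3636 + 192*I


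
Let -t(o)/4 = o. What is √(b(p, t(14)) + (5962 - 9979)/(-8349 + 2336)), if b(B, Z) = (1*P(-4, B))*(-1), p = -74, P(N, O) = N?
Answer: √168778897/6013 ≈ 2.1606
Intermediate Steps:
t(o) = -4*o
b(B, Z) = 4 (b(B, Z) = (1*(-4))*(-1) = -4*(-1) = 4)
√(b(p, t(14)) + (5962 - 9979)/(-8349 + 2336)) = √(4 + (5962 - 9979)/(-8349 + 2336)) = √(4 - 4017/(-6013)) = √(4 - 4017*(-1/6013)) = √(4 + 4017/6013) = √(28069/6013) = √168778897/6013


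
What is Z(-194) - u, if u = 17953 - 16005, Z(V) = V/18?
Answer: -17629/9 ≈ -1958.8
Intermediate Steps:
Z(V) = V/18 (Z(V) = V*(1/18) = V/18)
u = 1948
Z(-194) - u = (1/18)*(-194) - 1*1948 = -97/9 - 1948 = -17629/9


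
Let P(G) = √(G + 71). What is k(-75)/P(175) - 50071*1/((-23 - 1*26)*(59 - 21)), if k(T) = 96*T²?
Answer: 7153/266 + 90000*√246/41 ≈ 34456.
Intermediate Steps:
P(G) = √(71 + G)
k(-75)/P(175) - 50071*1/((-23 - 1*26)*(59 - 21)) = (96*(-75)²)/(√(71 + 175)) - 50071*1/((-23 - 1*26)*(59 - 21)) = (96*5625)/(√246) - 50071*1/(38*(-23 - 26)) = 540000*(√246/246) - 50071/(38*(-49)) = 90000*√246/41 - 50071/(-1862) = 90000*√246/41 - 50071*(-1/1862) = 90000*√246/41 + 7153/266 = 7153/266 + 90000*√246/41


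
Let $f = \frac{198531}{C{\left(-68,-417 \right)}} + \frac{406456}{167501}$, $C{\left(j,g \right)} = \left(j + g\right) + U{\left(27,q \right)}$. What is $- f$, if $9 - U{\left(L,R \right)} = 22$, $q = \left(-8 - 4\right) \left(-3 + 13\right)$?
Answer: $\frac{11017241981}{27805166} \approx 396.23$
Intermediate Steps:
$q = -120$ ($q = \left(-12\right) 10 = -120$)
$U{\left(L,R \right)} = -13$ ($U{\left(L,R \right)} = 9 - 22 = -13$)
$C{\left(j,g \right)} = -13 + g + j$ ($C{\left(j,g \right)} = \left(j + g\right) - 13 = \left(g + j\right) - 13 = -13 + g + j$)
$f = - \frac{11017241981}{27805166}$ ($f = \frac{198531}{-13 - 417 - 68} + \frac{406456}{167501} = \frac{198531}{-498} + 406456 \cdot \frac{1}{167501} = 198531 \left(- \frac{1}{498}\right) + \frac{406456}{167501} = - \frac{66177}{166} + \frac{406456}{167501} = - \frac{11017241981}{27805166} \approx -396.23$)
$- f = \left(-1\right) \left(- \frac{11017241981}{27805166}\right) = \frac{11017241981}{27805166}$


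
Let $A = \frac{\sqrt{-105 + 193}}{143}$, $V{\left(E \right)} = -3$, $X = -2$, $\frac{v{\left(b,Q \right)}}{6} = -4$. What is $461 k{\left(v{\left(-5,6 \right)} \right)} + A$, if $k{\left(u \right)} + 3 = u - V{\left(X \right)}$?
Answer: $-11064 + \frac{2 \sqrt{22}}{143} \approx -11064.0$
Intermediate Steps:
$v{\left(b,Q \right)} = -24$ ($v{\left(b,Q \right)} = 6 \left(-4\right) = -24$)
$A = \frac{2 \sqrt{22}}{143}$ ($A = \sqrt{88} \cdot \frac{1}{143} = 2 \sqrt{22} \cdot \frac{1}{143} = \frac{2 \sqrt{22}}{143} \approx 0.0656$)
$k{\left(u \right)} = u$ ($k{\left(u \right)} = -3 + \left(u - -3\right) = -3 + \left(u + 3\right) = -3 + \left(3 + u\right) = u$)
$461 k{\left(v{\left(-5,6 \right)} \right)} + A = 461 \left(-24\right) + \frac{2 \sqrt{22}}{143} = -11064 + \frac{2 \sqrt{22}}{143}$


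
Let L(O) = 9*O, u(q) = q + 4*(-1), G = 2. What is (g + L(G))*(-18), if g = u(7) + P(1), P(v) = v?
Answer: -396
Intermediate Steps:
u(q) = -4 + q (u(q) = q - 4 = -4 + q)
g = 4 (g = (-4 + 7) + 1 = 3 + 1 = 4)
(g + L(G))*(-18) = (4 + 9*2)*(-18) = (4 + 18)*(-18) = 22*(-18) = -396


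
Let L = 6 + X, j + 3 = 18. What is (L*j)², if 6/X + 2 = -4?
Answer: 5625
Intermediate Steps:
X = -1 (X = 6/(-2 - 4) = 6/(-6) = 6*(-⅙) = -1)
j = 15 (j = -3 + 18 = 15)
L = 5 (L = 6 - 1 = 5)
(L*j)² = (5*15)² = 75² = 5625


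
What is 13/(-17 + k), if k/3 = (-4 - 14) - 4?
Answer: -13/83 ≈ -0.15663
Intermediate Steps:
k = -66 (k = 3*((-4 - 14) - 4) = 3*(-18 - 4) = 3*(-22) = -66)
13/(-17 + k) = 13/(-17 - 66) = 13/(-83) = 13*(-1/83) = -13/83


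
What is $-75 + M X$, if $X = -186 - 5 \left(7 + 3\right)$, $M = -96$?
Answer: $22581$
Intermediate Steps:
$X = -236$ ($X = -186 - 50 = -236$)
$-75 + M X = -75 - -22656 = -75 + 22656 = 22581$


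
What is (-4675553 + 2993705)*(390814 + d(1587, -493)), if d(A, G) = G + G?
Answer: -655631442144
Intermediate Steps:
d(A, G) = 2*G
(-4675553 + 2993705)*(390814 + d(1587, -493)) = (-4675553 + 2993705)*(390814 + 2*(-493)) = -1681848*(390814 - 986) = -1681848*389828 = -655631442144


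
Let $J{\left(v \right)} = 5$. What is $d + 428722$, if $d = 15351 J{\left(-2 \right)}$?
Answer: $505477$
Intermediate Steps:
$d = 76755$ ($d = 15351 \cdot 5 = 76755$)
$d + 428722 = 76755 + 428722 = 505477$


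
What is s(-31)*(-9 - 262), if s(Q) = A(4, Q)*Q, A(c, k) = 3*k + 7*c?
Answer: -546065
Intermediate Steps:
s(Q) = Q*(28 + 3*Q) (s(Q) = (3*Q + 7*4)*Q = (3*Q + 28)*Q = (28 + 3*Q)*Q = Q*(28 + 3*Q))
s(-31)*(-9 - 262) = (-31*(28 + 3*(-31)))*(-9 - 262) = -31*(28 - 93)*(-271) = -31*(-65)*(-271) = 2015*(-271) = -546065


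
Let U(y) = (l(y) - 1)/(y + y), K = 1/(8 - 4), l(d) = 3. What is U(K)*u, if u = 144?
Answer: 576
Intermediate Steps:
K = ¼ (K = 1/4 = ¼ ≈ 0.25000)
U(y) = 1/y (U(y) = (3 - 1)/(y + y) = 2/((2*y)) = 2*(1/(2*y)) = 1/y)
U(K)*u = 144/(¼) = 4*144 = 576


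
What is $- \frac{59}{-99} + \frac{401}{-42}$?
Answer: $- \frac{12407}{1386} \approx -8.9517$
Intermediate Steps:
$- \frac{59}{-99} + \frac{401}{-42} = \left(-59\right) \left(- \frac{1}{99}\right) + 401 \left(- \frac{1}{42}\right) = \frac{59}{99} - \frac{401}{42} = - \frac{12407}{1386}$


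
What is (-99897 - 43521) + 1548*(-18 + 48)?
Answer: -96978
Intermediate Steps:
(-99897 - 43521) + 1548*(-18 + 48) = -143418 + 1548*30 = -143418 + 46440 = -96978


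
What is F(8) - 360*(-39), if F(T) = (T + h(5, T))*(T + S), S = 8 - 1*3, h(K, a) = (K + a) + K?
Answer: 14378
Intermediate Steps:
h(K, a) = a + 2*K
S = 5 (S = 8 - 3 = 5)
F(T) = (5 + T)*(10 + 2*T) (F(T) = (T + (T + 2*5))*(T + 5) = (T + (T + 10))*(5 + T) = (T + (10 + T))*(5 + T) = (10 + 2*T)*(5 + T) = (5 + T)*(10 + 2*T))
F(8) - 360*(-39) = (50 + 2*8² + 20*8) - 360*(-39) = (50 + 2*64 + 160) + 14040 = (50 + 128 + 160) + 14040 = 338 + 14040 = 14378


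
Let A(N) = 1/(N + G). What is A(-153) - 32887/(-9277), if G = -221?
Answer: 12290461/3469598 ≈ 3.5423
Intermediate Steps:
A(N) = 1/(-221 + N) (A(N) = 1/(N - 221) = 1/(-221 + N))
A(-153) - 32887/(-9277) = 1/(-221 - 153) - 32887/(-9277) = 1/(-374) - 32887*(-1)/9277 = -1/374 - 1*(-32887/9277) = -1/374 + 32887/9277 = 12290461/3469598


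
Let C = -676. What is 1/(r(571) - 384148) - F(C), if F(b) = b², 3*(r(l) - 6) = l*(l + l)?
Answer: -228645199747/500344 ≈ -4.5698e+5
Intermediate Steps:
r(l) = 6 + 2*l²/3 (r(l) = 6 + (l*(l + l))/3 = 6 + (l*(2*l))/3 = 6 + (2*l²)/3 = 6 + 2*l²/3)
1/(r(571) - 384148) - F(C) = 1/((6 + (⅔)*571²) - 384148) - 1*(-676)² = 1/((6 + (⅔)*326041) - 384148) - 1*456976 = 1/((6 + 652082/3) - 384148) - 456976 = 1/(652100/3 - 384148) - 456976 = 1/(-500344/3) - 456976 = -3/500344 - 456976 = -228645199747/500344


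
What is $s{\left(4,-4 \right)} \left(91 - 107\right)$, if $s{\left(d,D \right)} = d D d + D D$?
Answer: $768$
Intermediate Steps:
$s{\left(d,D \right)} = D^{2} + D d^{2}$ ($s{\left(d,D \right)} = D d d + D^{2} = D d^{2} + D^{2} = D^{2} + D d^{2}$)
$s{\left(4,-4 \right)} \left(91 - 107\right) = - 4 \left(-4 + 4^{2}\right) \left(91 - 107\right) = - 4 \left(-4 + 16\right) \left(-16\right) = \left(-4\right) 12 \left(-16\right) = \left(-48\right) \left(-16\right) = 768$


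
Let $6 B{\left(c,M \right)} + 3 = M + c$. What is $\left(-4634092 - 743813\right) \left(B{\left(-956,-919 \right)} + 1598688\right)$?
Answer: $-8595908904375$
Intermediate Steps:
$B{\left(c,M \right)} = - \frac{1}{2} + \frac{M}{6} + \frac{c}{6}$ ($B{\left(c,M \right)} = - \frac{1}{2} + \frac{M + c}{6} = - \frac{1}{2} + \left(\frac{M}{6} + \frac{c}{6}\right) = - \frac{1}{2} + \frac{M}{6} + \frac{c}{6}$)
$\left(-4634092 - 743813\right) \left(B{\left(-956,-919 \right)} + 1598688\right) = \left(-4634092 - 743813\right) \left(\left(- \frac{1}{2} + \frac{1}{6} \left(-919\right) + \frac{1}{6} \left(-956\right)\right) + 1598688\right) = - 5377905 \left(\left(- \frac{1}{2} - \frac{919}{6} - \frac{478}{3}\right) + 1598688\right) = - 5377905 \left(-313 + 1598688\right) = \left(-5377905\right) 1598375 = -8595908904375$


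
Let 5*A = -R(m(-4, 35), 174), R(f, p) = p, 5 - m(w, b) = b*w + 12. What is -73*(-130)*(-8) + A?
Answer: -379774/5 ≈ -75955.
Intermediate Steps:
m(w, b) = -7 - b*w (m(w, b) = 5 - (b*w + 12) = 5 - (12 + b*w) = 5 + (-12 - b*w) = -7 - b*w)
A = -174/5 (A = (-1*174)/5 = (⅕)*(-174) = -174/5 ≈ -34.800)
-73*(-130)*(-8) + A = -73*(-130)*(-8) - 174/5 = 9490*(-8) - 174/5 = -75920 - 174/5 = -379774/5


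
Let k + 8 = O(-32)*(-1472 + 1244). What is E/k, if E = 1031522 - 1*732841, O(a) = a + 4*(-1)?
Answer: 298681/8200 ≈ 36.424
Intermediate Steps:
O(a) = -4 + a (O(a) = a - 4 = -4 + a)
k = 8200 (k = -8 + (-4 - 32)*(-1472 + 1244) = -8 - 36*(-228) = -8 + 8208 = 8200)
E = 298681 (E = 1031522 - 732841 = 298681)
E/k = 298681/8200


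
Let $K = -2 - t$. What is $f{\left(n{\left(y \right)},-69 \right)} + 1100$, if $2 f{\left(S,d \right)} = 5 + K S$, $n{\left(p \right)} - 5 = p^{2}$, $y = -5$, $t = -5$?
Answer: $\frac{2295}{2} \approx 1147.5$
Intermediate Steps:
$n{\left(p \right)} = 5 + p^{2}$
$K = 3$ ($K = -2 - -5 = -2 + 5 = 3$)
$f{\left(S,d \right)} = \frac{5}{2} + \frac{3 S}{2}$ ($f{\left(S,d \right)} = \frac{5 + 3 S}{2} = \frac{5}{2} + \frac{3 S}{2}$)
$f{\left(n{\left(y \right)},-69 \right)} + 1100 = \left(\frac{5}{2} + \frac{3 \left(5 + \left(-5\right)^{2}\right)}{2}\right) + 1100 = \left(\frac{5}{2} + \frac{3 \left(5 + 25\right)}{2}\right) + 1100 = \left(\frac{5}{2} + \frac{3}{2} \cdot 30\right) + 1100 = \left(\frac{5}{2} + 45\right) + 1100 = \frac{95}{2} + 1100 = \frac{2295}{2}$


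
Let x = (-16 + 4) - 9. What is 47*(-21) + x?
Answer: -1008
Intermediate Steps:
x = -21 (x = -12 - 9 = -21)
47*(-21) + x = 47*(-21) - 21 = -987 - 21 = -1008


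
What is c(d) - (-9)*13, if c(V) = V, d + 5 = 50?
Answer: 162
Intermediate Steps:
d = 45 (d = -5 + 50 = 45)
c(d) - (-9)*13 = 45 - (-9)*13 = 45 - 1*(-117) = 45 + 117 = 162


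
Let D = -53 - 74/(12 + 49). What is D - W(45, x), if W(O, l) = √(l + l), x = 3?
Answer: -3307/61 - √6 ≈ -56.663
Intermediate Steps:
W(O, l) = √2*√l (W(O, l) = √(2*l) = √2*√l)
D = -3307/61 (D = -53 - 74/61 = -3307/61 ≈ -54.213)
D - W(45, x) = -3307/61 - √2*√3 = -3307/61 - √6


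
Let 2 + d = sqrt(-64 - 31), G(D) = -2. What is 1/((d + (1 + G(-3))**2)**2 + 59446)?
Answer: I/(2*(sqrt(95) + 29676*I)) ≈ 1.6849e-5 + 5.5338e-9*I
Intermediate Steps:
d = -2 + I*sqrt(95) (d = -2 + sqrt(-64 - 31) = -2 + sqrt(-95) = -2 + I*sqrt(95) ≈ -2.0 + 9.7468*I)
1/((d + (1 + G(-3))**2)**2 + 59446) = 1/(((-2 + I*sqrt(95)) + (1 - 2)**2)**2 + 59446) = 1/(((-2 + I*sqrt(95)) + (-1)**2)**2 + 59446) = 1/(((-2 + I*sqrt(95)) + 1)**2 + 59446) = 1/((-1 + I*sqrt(95))**2 + 59446) = 1/(59446 + (-1 + I*sqrt(95))**2)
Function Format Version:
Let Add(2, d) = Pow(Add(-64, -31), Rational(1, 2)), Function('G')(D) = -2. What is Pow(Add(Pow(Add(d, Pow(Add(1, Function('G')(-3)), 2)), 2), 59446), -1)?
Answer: Mul(Rational(1, 2), I, Pow(Add(Pow(95, Rational(1, 2)), Mul(29676, I)), -1)) ≈ Add(1.6849e-5, Mul(5.5338e-9, I))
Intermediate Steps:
d = Add(-2, Mul(I, Pow(95, Rational(1, 2)))) (d = Add(-2, Pow(Add(-64, -31), Rational(1, 2))) = Add(-2, Pow(-95, Rational(1, 2))) = Add(-2, Mul(I, Pow(95, Rational(1, 2)))) ≈ Add(-2.0000, Mul(9.7468, I)))
Pow(Add(Pow(Add(d, Pow(Add(1, Function('G')(-3)), 2)), 2), 59446), -1) = Pow(Add(Pow(Add(Add(-2, Mul(I, Pow(95, Rational(1, 2)))), Pow(Add(1, -2), 2)), 2), 59446), -1) = Pow(Add(Pow(Add(Add(-2, Mul(I, Pow(95, Rational(1, 2)))), Pow(-1, 2)), 2), 59446), -1) = Pow(Add(Pow(Add(Add(-2, Mul(I, Pow(95, Rational(1, 2)))), 1), 2), 59446), -1) = Pow(Add(Pow(Add(-1, Mul(I, Pow(95, Rational(1, 2)))), 2), 59446), -1) = Pow(Add(59446, Pow(Add(-1, Mul(I, Pow(95, Rational(1, 2)))), 2)), -1)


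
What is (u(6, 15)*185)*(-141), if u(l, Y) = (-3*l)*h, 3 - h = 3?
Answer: 0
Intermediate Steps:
h = 0 (h = 3 - 1*3 = 3 - 3 = 0)
u(l, Y) = 0 (u(l, Y) = -3*l*0 = 0)
(u(6, 15)*185)*(-141) = (0*185)*(-141) = 0*(-141) = 0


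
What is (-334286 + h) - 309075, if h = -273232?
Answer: -916593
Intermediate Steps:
(-334286 + h) - 309075 = (-334286 - 273232) - 309075 = -607518 - 309075 = -916593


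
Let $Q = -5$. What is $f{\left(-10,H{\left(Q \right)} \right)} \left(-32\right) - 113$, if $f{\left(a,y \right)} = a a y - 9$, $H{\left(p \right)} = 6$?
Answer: $-19025$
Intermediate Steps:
$f{\left(a,y \right)} = -9 + y a^{2}$ ($f{\left(a,y \right)} = a^{2} y - 9 = y a^{2} - 9 = -9 + y a^{2}$)
$f{\left(-10,H{\left(Q \right)} \right)} \left(-32\right) - 113 = \left(-9 + 6 \left(-10\right)^{2}\right) \left(-32\right) - 113 = \left(-9 + 6 \cdot 100\right) \left(-32\right) - 113 = \left(-9 + 600\right) \left(-32\right) - 113 = 591 \left(-32\right) - 113 = -18912 - 113 = -19025$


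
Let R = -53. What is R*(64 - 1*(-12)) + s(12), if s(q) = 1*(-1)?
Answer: -4029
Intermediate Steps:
s(q) = -1
R*(64 - 1*(-12)) + s(12) = -53*(64 - 1*(-12)) - 1 = -53*(64 + 12) - 1 = -53*76 - 1 = -4028 - 1 = -4029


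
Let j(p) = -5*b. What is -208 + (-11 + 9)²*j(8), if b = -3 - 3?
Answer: -88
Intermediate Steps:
b = -6
j(p) = 30 (j(p) = -5*(-6) = 30)
-208 + (-11 + 9)²*j(8) = -208 + (-11 + 9)²*30 = -208 + (-2)²*30 = -208 + 4*30 = -208 + 120 = -88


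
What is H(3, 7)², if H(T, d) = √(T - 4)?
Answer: -1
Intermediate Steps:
H(T, d) = √(-4 + T)
H(3, 7)² = (√(-4 + 3))² = (√(-1))² = I² = -1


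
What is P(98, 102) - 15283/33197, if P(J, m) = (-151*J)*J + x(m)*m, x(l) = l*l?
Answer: -12913515495/33197 ≈ -3.8900e+5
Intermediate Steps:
x(l) = l**2
P(J, m) = m**3 - 151*J**2 (P(J, m) = (-151*J)*J + m**2*m = -151*J**2 + m**3 = m**3 - 151*J**2)
P(98, 102) - 15283/33197 = (102**3 - 151*98**2) - 15283/33197 = (1061208 - 151*9604) - 15283/33197 = (1061208 - 1450204) - 1*15283/33197 = -388996 - 15283/33197 = -12913515495/33197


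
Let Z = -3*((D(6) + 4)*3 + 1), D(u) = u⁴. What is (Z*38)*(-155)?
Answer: 68930670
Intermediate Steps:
Z = -11703 (Z = -3*((6⁴ + 4)*3 + 1) = -3*((1296 + 4)*3 + 1) = -3*(1300*3 + 1) = -3*(3900 + 1) = -3*3901 = -11703)
(Z*38)*(-155) = -11703*38*(-155) = -444714*(-155) = 68930670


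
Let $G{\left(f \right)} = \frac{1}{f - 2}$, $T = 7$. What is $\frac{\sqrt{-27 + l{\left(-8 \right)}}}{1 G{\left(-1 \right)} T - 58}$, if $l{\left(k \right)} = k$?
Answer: $- \frac{3 i \sqrt{35}}{181} \approx - 0.098057 i$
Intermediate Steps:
$G{\left(f \right)} = \frac{1}{-2 + f}$
$\frac{\sqrt{-27 + l{\left(-8 \right)}}}{1 G{\left(-1 \right)} T - 58} = \frac{\sqrt{-27 - 8}}{1 \frac{1}{-2 - 1} \cdot 7 - 58} = \frac{\sqrt{-35}}{1 \frac{1}{-3} \cdot 7 - 58} = \frac{i \sqrt{35}}{1 \left(- \frac{1}{3}\right) 7 - 58} = \frac{i \sqrt{35}}{\left(- \frac{1}{3}\right) 7 - 58} = \frac{i \sqrt{35}}{- \frac{7}{3} - 58} = \frac{i \sqrt{35}}{- \frac{181}{3}} = i \sqrt{35} \left(- \frac{3}{181}\right) = - \frac{3 i \sqrt{35}}{181}$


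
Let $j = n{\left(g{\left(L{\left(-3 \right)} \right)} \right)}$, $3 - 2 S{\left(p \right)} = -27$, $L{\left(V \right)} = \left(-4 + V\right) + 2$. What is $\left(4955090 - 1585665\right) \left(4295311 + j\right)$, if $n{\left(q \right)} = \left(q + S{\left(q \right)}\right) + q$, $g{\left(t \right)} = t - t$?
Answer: $14472778807550$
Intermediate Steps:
$L{\left(V \right)} = -2 + V$
$g{\left(t \right)} = 0$
$S{\left(p \right)} = 15$ ($S{\left(p \right)} = \frac{3}{2} - - \frac{27}{2} = \frac{3}{2} + \frac{27}{2} = 15$)
$n{\left(q \right)} = 15 + 2 q$ ($n{\left(q \right)} = \left(q + 15\right) + q = \left(15 + q\right) + q = 15 + 2 q$)
$j = 15$ ($j = 15 + 2 \cdot 0 = 15 + 0 = 15$)
$\left(4955090 - 1585665\right) \left(4295311 + j\right) = \left(4955090 - 1585665\right) \left(4295311 + 15\right) = 3369425 \cdot 4295326 = 14472778807550$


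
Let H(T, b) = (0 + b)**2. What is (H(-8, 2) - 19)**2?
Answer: 225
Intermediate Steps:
H(T, b) = b**2
(H(-8, 2) - 19)**2 = (2**2 - 19)**2 = (4 - 19)**2 = (-15)**2 = 225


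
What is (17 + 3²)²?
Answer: 676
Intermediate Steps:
(17 + 3²)² = (17 + 9)² = 26² = 676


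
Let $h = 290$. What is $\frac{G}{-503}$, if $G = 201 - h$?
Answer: $\frac{89}{503} \approx 0.17694$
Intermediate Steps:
$G = -89$ ($G = 201 - 290 = -89$)
$\frac{G}{-503} = - \frac{89}{-503} = \left(-89\right) \left(- \frac{1}{503}\right) = \frac{89}{503}$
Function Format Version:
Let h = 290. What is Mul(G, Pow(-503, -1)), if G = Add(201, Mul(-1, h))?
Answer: Rational(89, 503) ≈ 0.17694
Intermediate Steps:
G = -89 (G = Add(201, Mul(-1, 290)) = Add(201, -290) = -89)
Mul(G, Pow(-503, -1)) = Mul(-89, Pow(-503, -1)) = Mul(-89, Rational(-1, 503)) = Rational(89, 503)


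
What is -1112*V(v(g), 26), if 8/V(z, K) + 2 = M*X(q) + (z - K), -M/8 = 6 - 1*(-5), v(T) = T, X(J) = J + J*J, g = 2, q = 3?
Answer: 4448/541 ≈ 8.2218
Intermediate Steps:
X(J) = J + J**2
M = -88 (M = -8*(6 - 1*(-5)) = -8*(6 + 5) = -8*11 = -88)
V(z, K) = 8/(-1058 + z - K) (V(z, K) = 8/(-2 + (-264*(1 + 3) + (z - K))) = 8/(-2 + (-264*4 + (z - K))) = 8/(-2 + (-88*12 + (z - K))) = 8/(-2 + (-1056 + (z - K))) = 8/(-2 + (-1056 + z - K)) = 8/(-1058 + z - K))
-1112*V(v(g), 26) = -8896/(-1058 + 2 - 1*26) = -8896/(-1058 + 2 - 26) = -8896/(-1082) = -8896*(-1)/1082 = -1112*(-4/541) = 4448/541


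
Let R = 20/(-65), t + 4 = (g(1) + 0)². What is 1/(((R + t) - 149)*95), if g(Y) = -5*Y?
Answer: -13/158460 ≈ -8.2040e-5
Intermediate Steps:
t = 21 (t = -4 + (-5*1 + 0)² = -4 + (-5 + 0)² = -4 + (-5)² = -4 + 25 = 21)
R = -4/13 (R = 20*(-1/65) = -4/13 ≈ -0.30769)
1/(((R + t) - 149)*95) = 1/(((-4/13 + 21) - 149)*95) = 1/((269/13 - 149)*95) = 1/(-1668/13*95) = 1/(-158460/13) = -13/158460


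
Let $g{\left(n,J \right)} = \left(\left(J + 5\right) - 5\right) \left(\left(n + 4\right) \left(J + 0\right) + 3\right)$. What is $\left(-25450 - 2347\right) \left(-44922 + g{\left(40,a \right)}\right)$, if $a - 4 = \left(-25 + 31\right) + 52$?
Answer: $-3457946800$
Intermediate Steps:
$a = 62$ ($a = 4 + \left(\left(-25 + 31\right) + 52\right) = 4 + \left(6 + 52\right) = 4 + 58 = 62$)
$g{\left(n,J \right)} = J \left(3 + J \left(4 + n\right)\right)$ ($g{\left(n,J \right)} = \left(\left(5 + J\right) - 5\right) \left(\left(4 + n\right) J + 3\right) = J \left(J \left(4 + n\right) + 3\right) = J \left(3 + J \left(4 + n\right)\right)$)
$\left(-25450 - 2347\right) \left(-44922 + g{\left(40,a \right)}\right) = \left(-25450 - 2347\right) \left(-44922 + 62 \left(3 + 4 \cdot 62 + 62 \cdot 40\right)\right) = - 27797 \left(-44922 + 62 \left(3 + 248 + 2480\right)\right) = - 27797 \left(-44922 + 62 \cdot 2731\right) = - 27797 \left(-44922 + 169322\right) = \left(-27797\right) 124400 = -3457946800$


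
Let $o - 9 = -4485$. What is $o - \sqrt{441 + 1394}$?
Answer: $-4476 - \sqrt{1835} \approx -4518.8$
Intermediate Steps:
$o = -4476$ ($o = 9 - 4485 = -4476$)
$o - \sqrt{441 + 1394} = -4476 - \sqrt{441 + 1394} = -4476 - \sqrt{1835}$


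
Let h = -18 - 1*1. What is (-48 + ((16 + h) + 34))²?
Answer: 289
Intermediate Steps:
h = -19 (h = -18 - 1 = -19)
(-48 + ((16 + h) + 34))² = (-48 + ((16 - 19) + 34))² = (-48 + (-3 + 34))² = (-48 + 31)² = (-17)² = 289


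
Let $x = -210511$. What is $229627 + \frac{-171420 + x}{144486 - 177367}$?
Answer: $\frac{7550747318}{32881} \approx 2.2964 \cdot 10^{5}$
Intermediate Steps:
$229627 + \frac{-171420 + x}{144486 - 177367} = 229627 + \frac{-171420 - 210511}{144486 - 177367} = 229627 - \frac{381931}{-32881} = 229627 - - \frac{381931}{32881} = 229627 + \frac{381931}{32881} = \frac{7550747318}{32881}$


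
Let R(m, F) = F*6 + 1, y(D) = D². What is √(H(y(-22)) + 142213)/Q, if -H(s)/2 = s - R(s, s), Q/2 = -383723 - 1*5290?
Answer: -√147055/778026 ≈ -0.00049288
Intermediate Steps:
Q = -778026 (Q = 2*(-383723 - 1*5290) = 2*(-383723 - 5290) = 2*(-389013) = -778026)
R(m, F) = 1 + 6*F (R(m, F) = 6*F + 1 = 1 + 6*F)
H(s) = 2 + 10*s (H(s) = -2*(s - (1 + 6*s)) = -2*(s + (-1 - 6*s)) = -2*(-1 - 5*s) = 2 + 10*s)
√(H(y(-22)) + 142213)/Q = √((2 + 10*(-22)²) + 142213)/(-778026) = √((2 + 10*484) + 142213)*(-1/778026) = √((2 + 4840) + 142213)*(-1/778026) = √(4842 + 142213)*(-1/778026) = √147055*(-1/778026) = -√147055/778026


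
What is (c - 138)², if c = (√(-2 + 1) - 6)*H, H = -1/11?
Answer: (1512 + I)²/121 ≈ 18894.0 + 24.992*I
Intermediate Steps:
H = -1/11 (H = -1*1/11 = -1/11 ≈ -0.090909)
c = 6/11 - I/11 (c = (√(-2 + 1) - 6)*(-1/11) = (√(-1) - 6)*(-1/11) = (I - 6)*(-1/11) = (-6 + I)*(-1/11) = 6/11 - I/11 ≈ 0.54545 - 0.090909*I)
(c - 138)² = ((6/11 - I/11) - 138)² = (-1512/11 - I/11)²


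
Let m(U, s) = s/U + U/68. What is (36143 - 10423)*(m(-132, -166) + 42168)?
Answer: 608428834940/561 ≈ 1.0845e+9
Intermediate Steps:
m(U, s) = U/68 + s/U (m(U, s) = s/U + U*(1/68) = s/U + U/68 = U/68 + s/U)
(36143 - 10423)*(m(-132, -166) + 42168) = (36143 - 10423)*(((1/68)*(-132) - 166/(-132)) + 42168) = 25720*((-33/17 - 166*(-1/132)) + 42168) = 25720*((-33/17 + 83/66) + 42168) = 25720*(-767/1122 + 42168) = 25720*(47311729/1122) = 608428834940/561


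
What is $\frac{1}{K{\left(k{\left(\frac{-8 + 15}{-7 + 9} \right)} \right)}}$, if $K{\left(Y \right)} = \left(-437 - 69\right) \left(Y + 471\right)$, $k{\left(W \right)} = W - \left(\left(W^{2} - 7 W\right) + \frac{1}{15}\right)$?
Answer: $- \frac{30}{7387853} \approx -4.0607 \cdot 10^{-6}$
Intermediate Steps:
$k{\left(W \right)} = - \frac{1}{15} - W^{2} + 8 W$ ($k{\left(W \right)} = W - \left(\left(W^{2} - 7 W\right) + \frac{1}{15}\right) = W - \left(\frac{1}{15} + W^{2} - 7 W\right) = - \frac{1}{15} - W^{2} + 8 W$)
$K{\left(Y \right)} = -238326 - 506 Y$ ($K{\left(Y \right)} = - 506 \left(471 + Y\right) = -238326 - 506 Y$)
$\frac{1}{K{\left(k{\left(\frac{-8 + 15}{-7 + 9} \right)} \right)}} = \frac{1}{-238326 - 506 \left(- \frac{1}{15} - \left(\frac{-8 + 15}{-7 + 9}\right)^{2} + 8 \frac{-8 + 15}{-7 + 9}\right)} = \frac{1}{-238326 - 506 \left(- \frac{1}{15} - \left(\frac{7}{2}\right)^{2} + 8 \cdot \frac{7}{2}\right)} = \frac{1}{-238326 - 506 \left(- \frac{1}{15} - \frac{49}{4} + 28\right)} = \frac{1}{-238326 - \frac{238073}{30}} = \frac{1}{- \frac{7387853}{30}} = - \frac{30}{7387853}$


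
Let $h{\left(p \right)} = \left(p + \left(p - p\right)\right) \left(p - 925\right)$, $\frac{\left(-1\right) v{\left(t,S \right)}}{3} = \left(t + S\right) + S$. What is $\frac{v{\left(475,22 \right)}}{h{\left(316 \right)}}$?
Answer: $\frac{519}{64148} \approx 0.0080907$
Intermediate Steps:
$v{\left(t,S \right)} = - 6 S - 3 t$ ($v{\left(t,S \right)} = - 3 \left(\left(t + S\right) + S\right) = - 3 \left(\left(S + t\right) + S\right) = - 3 \left(t + 2 S\right) = - 6 S - 3 t$)
$h{\left(p \right)} = p \left(-925 + p\right)$ ($h{\left(p \right)} = \left(p + 0\right) \left(-925 + p\right) = p \left(-925 + p\right)$)
$\frac{v{\left(475,22 \right)}}{h{\left(316 \right)}} = \frac{\left(-6\right) 22 - 1425}{316 \left(-925 + 316\right)} = \frac{-132 - 1425}{316 \left(-609\right)} = - \frac{1557}{-192444} = \left(-1557\right) \left(- \frac{1}{192444}\right) = \frac{519}{64148}$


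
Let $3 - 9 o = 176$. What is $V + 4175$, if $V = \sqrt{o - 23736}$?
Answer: $4175 + \frac{i \sqrt{213797}}{3} \approx 4175.0 + 154.13 i$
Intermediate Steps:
$o = - \frac{173}{9}$ ($o = \frac{1}{3} - \frac{176}{9} = - \frac{173}{9} \approx -19.222$)
$V = \frac{i \sqrt{213797}}{3}$ ($V = \sqrt{- \frac{173}{9} - 23736} = \sqrt{- \frac{213797}{9}} = \frac{i \sqrt{213797}}{3} \approx 154.13 i$)
$V + 4175 = \frac{i \sqrt{213797}}{3} + 4175 = 4175 + \frac{i \sqrt{213797}}{3}$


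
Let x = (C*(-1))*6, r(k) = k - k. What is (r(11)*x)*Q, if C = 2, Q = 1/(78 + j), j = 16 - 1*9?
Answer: 0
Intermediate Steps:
j = 7 (j = 16 - 9 = 7)
Q = 1/85 (Q = 1/(78 + 7) = 1/85 ≈ 0.011765)
r(k) = 0
x = -12 (x = (2*(-1))*6 = -2*6 = -12)
(r(11)*x)*Q = (0*(-12))*(1/85) = 0*(1/85) = 0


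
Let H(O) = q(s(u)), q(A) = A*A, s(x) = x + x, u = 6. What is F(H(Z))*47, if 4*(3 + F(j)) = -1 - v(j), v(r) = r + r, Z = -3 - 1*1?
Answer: -14147/4 ≈ -3536.8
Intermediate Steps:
Z = -4 (Z = -3 - 1 = -4)
s(x) = 2*x
q(A) = A**2
H(O) = 144 (H(O) = (2*6)**2 = 12**2 = 144)
v(r) = 2*r
F(j) = -13/4 - j/2 (F(j) = -3 + (-1 - 2*j)/4 = -3 + (-1/4 - j/2) = -13/4 - j/2)
F(H(Z))*47 = (-13/4 - 1/2*144)*47 = (-13/4 - 72)*47 = -301/4*47 = -14147/4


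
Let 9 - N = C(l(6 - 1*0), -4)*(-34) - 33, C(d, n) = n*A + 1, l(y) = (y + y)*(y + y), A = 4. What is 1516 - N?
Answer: 1984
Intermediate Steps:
l(y) = 4*y² (l(y) = (2*y)*(2*y) = 4*y²)
C(d, n) = 1 + 4*n (C(d, n) = n*4 + 1 = 4*n + 1 = 1 + 4*n)
N = -468 (N = 9 - ((1 + 4*(-4))*(-34) - 33) = 9 - ((1 - 16)*(-34) - 33) = 9 - (-15*(-34) - 33) = 9 - (510 - 33) = 9 - 1*477 = 9 - 477 = -468)
1516 - N = 1516 - 1*(-468) = 1516 + 468 = 1984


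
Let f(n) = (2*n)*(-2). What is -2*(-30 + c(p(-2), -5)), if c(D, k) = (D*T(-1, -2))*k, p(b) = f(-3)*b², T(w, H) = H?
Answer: -900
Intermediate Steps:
f(n) = -4*n
p(b) = 12*b² (p(b) = (-4*(-3))*b² = 12*b²)
c(D, k) = -2*D*k (c(D, k) = (D*(-2))*k = (-2*D)*k = -2*D*k)
-2*(-30 + c(p(-2), -5)) = -2*(-30 - 2*12*(-2)²*(-5)) = -2*(-30 - 2*12*4*(-5)) = -2*(-30 - 2*48*(-5)) = -2*(-30 + 480) = -2*450 = -900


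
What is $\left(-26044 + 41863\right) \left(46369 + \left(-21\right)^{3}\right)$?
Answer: $587011452$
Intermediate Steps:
$\left(-26044 + 41863\right) \left(46369 + \left(-21\right)^{3}\right) = 15819 \left(46369 - 9261\right) = 15819 \cdot 37108 = 587011452$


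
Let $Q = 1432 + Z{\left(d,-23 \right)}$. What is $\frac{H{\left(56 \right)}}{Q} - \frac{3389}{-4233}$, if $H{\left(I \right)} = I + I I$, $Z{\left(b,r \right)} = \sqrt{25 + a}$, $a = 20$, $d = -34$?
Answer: $\frac{26298218183}{8680100907} - \frac{9576 \sqrt{5}}{2050579} \approx 3.0193$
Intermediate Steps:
$Z{\left(b,r \right)} = 3 \sqrt{5}$ ($Z{\left(b,r \right)} = \sqrt{25 + 20} = \sqrt{45} = 3 \sqrt{5}$)
$Q = 1432 + 3 \sqrt{5} \approx 1438.7$
$H{\left(I \right)} = I + I^{2}$
$\frac{H{\left(56 \right)}}{Q} - \frac{3389}{-4233} = \frac{56 \left(1 + 56\right)}{1432 + 3 \sqrt{5}} - \frac{3389}{-4233} = \frac{56 \cdot 57}{1432 + 3 \sqrt{5}} - - \frac{3389}{4233} = \frac{3192}{1432 + 3 \sqrt{5}} + \frac{3389}{4233} = \frac{3389}{4233} + \frac{3192}{1432 + 3 \sqrt{5}}$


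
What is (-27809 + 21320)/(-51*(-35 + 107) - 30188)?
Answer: 6489/33860 ≈ 0.19164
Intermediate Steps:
(-27809 + 21320)/(-51*(-35 + 107) - 30188) = -6489/(-51*72 - 30188) = -6489/(-3672 - 30188) = -6489/(-33860) = -6489*(-1/33860) = 6489/33860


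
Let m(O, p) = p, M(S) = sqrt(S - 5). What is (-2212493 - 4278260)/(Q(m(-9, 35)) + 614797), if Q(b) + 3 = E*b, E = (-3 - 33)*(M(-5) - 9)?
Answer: -2032040569451/196029830978 - 2044587195*I*sqrt(10)/98014915489 ≈ -10.366 - 0.065965*I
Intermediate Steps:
M(S) = sqrt(-5 + S)
E = 324 - 36*I*sqrt(10) (E = (-3 - 33)*(sqrt(-5 - 5) - 9) = -36*(sqrt(-10) - 9) = -36*(I*sqrt(10) - 9) = -36*(-9 + I*sqrt(10)) = 324 - 36*I*sqrt(10) ≈ 324.0 - 113.84*I)
Q(b) = -3 + b*(324 - 36*I*sqrt(10)) (Q(b) = -3 + (324 - 36*I*sqrt(10))*b = -3 + b*(324 - 36*I*sqrt(10)))
(-2212493 - 4278260)/(Q(m(-9, 35)) + 614797) = (-2212493 - 4278260)/((-3 + 36*35*(9 - I*sqrt(10))) + 614797) = -6490753/((-3 + (11340 - 1260*I*sqrt(10))) + 614797) = -6490753/((11337 - 1260*I*sqrt(10)) + 614797) = -6490753/(626134 - 1260*I*sqrt(10))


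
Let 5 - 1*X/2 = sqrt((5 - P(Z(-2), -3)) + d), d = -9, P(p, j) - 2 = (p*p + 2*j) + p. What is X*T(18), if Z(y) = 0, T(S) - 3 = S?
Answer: 210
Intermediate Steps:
T(S) = 3 + S
P(p, j) = 2 + p + p**2 + 2*j (P(p, j) = 2 + ((p*p + 2*j) + p) = 2 + ((p**2 + 2*j) + p) = 2 + (p + p**2 + 2*j) = 2 + p + p**2 + 2*j)
X = 10 (X = 10 - 2*sqrt((5 - (2 + 0 + 0**2 + 2*(-3))) - 9) = 10 - 2*sqrt((5 - (2 + 0 + 0 - 6)) - 9) = 10 - 2*sqrt((5 - 1*(-4)) - 9) = 10 - 2*sqrt((5 + 4) - 9) = 10 - 2*sqrt(9 - 9) = 10 - 2*sqrt(0) = 10 - 2*0 = 10 + 0 = 10)
X*T(18) = 10*(3 + 18) = 10*21 = 210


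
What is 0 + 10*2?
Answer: 20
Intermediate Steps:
0 + 10*2 = 0 + 20 = 20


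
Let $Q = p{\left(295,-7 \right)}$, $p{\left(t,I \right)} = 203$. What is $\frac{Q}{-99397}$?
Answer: $- \frac{203}{99397} \approx -0.0020423$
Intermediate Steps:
$Q = 203$
$\frac{Q}{-99397} = \frac{203}{-99397} = 203 \left(- \frac{1}{99397}\right) = - \frac{203}{99397}$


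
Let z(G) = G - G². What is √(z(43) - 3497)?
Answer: I*√5303 ≈ 72.822*I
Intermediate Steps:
√(z(43) - 3497) = √(43*(1 - 1*43) - 3497) = √(43*(1 - 43) - 3497) = √(43*(-42) - 3497) = √(-1806 - 3497) = √(-5303) = I*√5303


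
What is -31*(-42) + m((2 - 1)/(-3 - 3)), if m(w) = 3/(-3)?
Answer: 1301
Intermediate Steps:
m(w) = -1 (m(w) = 3*(-⅓) = -1)
-31*(-42) + m((2 - 1)/(-3 - 3)) = -31*(-42) - 1 = 1302 - 1 = 1301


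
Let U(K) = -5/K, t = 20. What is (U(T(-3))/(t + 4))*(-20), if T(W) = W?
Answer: -25/18 ≈ -1.3889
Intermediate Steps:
(U(T(-3))/(t + 4))*(-20) = ((-5/(-3))/(20 + 4))*(-20) = (-5*(-1/3)/24)*(-20) = ((5/3)*(1/24))*(-20) = (5/72)*(-20) = -25/18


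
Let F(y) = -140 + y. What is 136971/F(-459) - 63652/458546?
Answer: -31422815857/137334527 ≈ -228.80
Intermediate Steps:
136971/F(-459) - 63652/458546 = 136971/(-140 - 459) - 63652/458546 = 136971/(-599) - 63652*1/458546 = 136971*(-1/599) - 31826/229273 = -136971/599 - 31826/229273 = -31422815857/137334527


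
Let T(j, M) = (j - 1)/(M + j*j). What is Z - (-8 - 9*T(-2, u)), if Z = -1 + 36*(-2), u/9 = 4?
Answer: -2627/40 ≈ -65.675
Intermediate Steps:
u = 36 (u = 9*4 = 36)
T(j, M) = (-1 + j)/(M + j²)
Z = -73 (Z = -1 - 72 = -73)
Z - (-8 - 9*T(-2, u)) = -73 - (-8 - 9*(-1 - 2)/(36 + (-2)²)) = -73 - (-8 - 9*(-3)/(36 + 4)) = -73 - (-8 - 9*(-3)/40) = -73 - (-8 - 9*(-3/40)) = -73 - (-8 + 27/40) = -73 - 1*(-293/40) = -73 + 293/40 = -2627/40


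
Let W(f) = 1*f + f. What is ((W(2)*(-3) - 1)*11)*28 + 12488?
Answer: 8484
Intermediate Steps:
W(f) = 2*f (W(f) = f + f = 2*f)
((W(2)*(-3) - 1)*11)*28 + 12488 = (((2*2)*(-3) - 1)*11)*28 + 12488 = ((4*(-3) - 1)*11)*28 + 12488 = ((-12 - 1)*11)*28 + 12488 = -13*11*28 + 12488 = -143*28 + 12488 = -4004 + 12488 = 8484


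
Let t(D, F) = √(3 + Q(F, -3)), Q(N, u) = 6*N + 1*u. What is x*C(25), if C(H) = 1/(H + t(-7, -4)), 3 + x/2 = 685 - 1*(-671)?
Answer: 6150/59 - 492*I*√6/59 ≈ 104.24 - 20.426*I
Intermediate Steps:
x = 2706 (x = -6 + 2*(685 - 1*(-671)) = -6 + 2*(685 + 671) = -6 + 2*1356 = -6 + 2712 = 2706)
Q(N, u) = u + 6*N (Q(N, u) = 6*N + u = u + 6*N)
t(D, F) = √6*√F (t(D, F) = √(3 + (-3 + 6*F)) = √(6*F) = √6*√F)
C(H) = 1/(H + 2*I*√6) (C(H) = 1/(H + √6*√(-4)) = 1/(H + √6*(2*I)) = 1/(H + 2*I*√6))
x*C(25) = 2706/(25 + 2*I*√6)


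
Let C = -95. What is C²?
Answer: 9025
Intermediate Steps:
C² = (-95)² = 9025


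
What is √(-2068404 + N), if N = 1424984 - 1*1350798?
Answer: I*√1994218 ≈ 1412.2*I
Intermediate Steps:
N = 74186 (N = 1424984 - 1350798 = 74186)
√(-2068404 + N) = √(-2068404 + 74186) = √(-1994218) = I*√1994218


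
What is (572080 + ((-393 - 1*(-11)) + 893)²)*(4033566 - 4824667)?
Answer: -659146144301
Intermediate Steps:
(572080 + ((-393 - 1*(-11)) + 893)²)*(4033566 - 4824667) = (572080 + ((-393 + 11) + 893)²)*(-791101) = (572080 + (-382 + 893)²)*(-791101) = (572080 + 511²)*(-791101) = (572080 + 261121)*(-791101) = 833201*(-791101) = -659146144301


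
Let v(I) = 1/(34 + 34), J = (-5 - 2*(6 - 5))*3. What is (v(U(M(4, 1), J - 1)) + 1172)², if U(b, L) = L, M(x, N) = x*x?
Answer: 6351611809/4624 ≈ 1.3736e+6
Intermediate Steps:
M(x, N) = x²
J = -21 (J = (-5 - 2*1)*3 = (-5 - 2)*3 = -7*3 = -21)
v(I) = 1/68
(v(U(M(4, 1), J - 1)) + 1172)² = (1/68 + 1172)² = (79697/68)² = 6351611809/4624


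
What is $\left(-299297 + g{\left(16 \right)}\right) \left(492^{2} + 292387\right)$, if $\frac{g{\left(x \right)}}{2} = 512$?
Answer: $-159412303123$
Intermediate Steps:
$g{\left(x \right)} = 1024$ ($g{\left(x \right)} = 2 \cdot 512 = 1024$)
$\left(-299297 + g{\left(16 \right)}\right) \left(492^{2} + 292387\right) = \left(-299297 + 1024\right) \left(492^{2} + 292387\right) = - 298273 \left(242064 + 292387\right) = \left(-298273\right) 534451 = -159412303123$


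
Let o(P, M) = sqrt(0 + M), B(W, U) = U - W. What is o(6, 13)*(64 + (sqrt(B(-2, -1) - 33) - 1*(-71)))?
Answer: sqrt(13)*(135 + 4*I*sqrt(2)) ≈ 486.75 + 20.396*I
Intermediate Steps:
o(P, M) = sqrt(M)
o(6, 13)*(64 + (sqrt(B(-2, -1) - 33) - 1*(-71))) = sqrt(13)*(64 + (sqrt((-1 - 1*(-2)) - 33) - 1*(-71))) = sqrt(13)*(64 + (sqrt((-1 + 2) - 33) + 71)) = sqrt(13)*(64 + (sqrt(1 - 33) + 71)) = sqrt(13)*(64 + (sqrt(-32) + 71)) = sqrt(13)*(64 + (4*I*sqrt(2) + 71)) = sqrt(13)*(64 + (71 + 4*I*sqrt(2))) = sqrt(13)*(135 + 4*I*sqrt(2))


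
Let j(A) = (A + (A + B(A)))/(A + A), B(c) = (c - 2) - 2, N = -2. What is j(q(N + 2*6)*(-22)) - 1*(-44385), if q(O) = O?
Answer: 2441258/55 ≈ 44387.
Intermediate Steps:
B(c) = -4 + c (B(c) = (-2 + c) - 2 = -4 + c)
j(A) = (-4 + 3*A)/(2*A) (j(A) = (A + (A + (-4 + A)))/(A + A) = (A + (-4 + 2*A))/((2*A)) = (-4 + 3*A)*(1/(2*A)) = (-4 + 3*A)/(2*A))
j(q(N + 2*6)*(-22)) - 1*(-44385) = (3/2 - 2*(-1/(22*(-2 + 2*6)))) - 1*(-44385) = (3/2 - 2*(-1/(22*(-2 + 12)))) + 44385 = (3/2 - 2/(10*(-22))) + 44385 = (3/2 - 2/(-220)) + 44385 = (3/2 - 2*(-1/220)) + 44385 = (3/2 + 1/110) + 44385 = 83/55 + 44385 = 2441258/55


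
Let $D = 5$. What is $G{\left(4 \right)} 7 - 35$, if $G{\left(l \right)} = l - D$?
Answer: $-42$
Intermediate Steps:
$G{\left(l \right)} = -5 + l$ ($G{\left(l \right)} = l - 5 = -5 + l$)
$G{\left(4 \right)} 7 - 35 = \left(-5 + 4\right) 7 - 35 = \left(-1\right) 7 - 35 = -7 - 35 = -42$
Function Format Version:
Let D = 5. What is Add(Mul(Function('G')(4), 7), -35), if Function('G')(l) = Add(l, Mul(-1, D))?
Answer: -42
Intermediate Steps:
Function('G')(l) = Add(-5, l) (Function('G')(l) = Add(l, Mul(-1, 5)) = Add(l, -5) = Add(-5, l))
Add(Mul(Function('G')(4), 7), -35) = Add(Mul(Add(-5, 4), 7), -35) = Add(Mul(-1, 7), -35) = Add(-7, -35) = -42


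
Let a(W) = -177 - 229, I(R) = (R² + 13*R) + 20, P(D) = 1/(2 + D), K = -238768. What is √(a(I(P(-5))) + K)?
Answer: I*√239174 ≈ 489.05*I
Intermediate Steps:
I(R) = 20 + R² + 13*R
a(W) = -406
√(a(I(P(-5))) + K) = √(-406 - 238768) = √(-239174) = I*√239174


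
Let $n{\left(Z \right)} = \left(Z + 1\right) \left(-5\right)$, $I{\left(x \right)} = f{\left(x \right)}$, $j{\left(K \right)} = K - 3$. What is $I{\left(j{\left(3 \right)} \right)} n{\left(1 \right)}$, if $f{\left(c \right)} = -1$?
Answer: $10$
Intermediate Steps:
$j{\left(K \right)} = -3 + K$
$I{\left(x \right)} = -1$
$n{\left(Z \right)} = -5 - 5 Z$ ($n{\left(Z \right)} = \left(1 + Z\right) \left(-5\right) = -5 - 5 Z$)
$I{\left(j{\left(3 \right)} \right)} n{\left(1 \right)} = - (-5 - 5) = \left(-1\right) \left(-10\right) = 10$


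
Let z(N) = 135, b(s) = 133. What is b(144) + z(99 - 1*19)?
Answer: 268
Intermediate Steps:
b(144) + z(99 - 1*19) = 133 + 135 = 268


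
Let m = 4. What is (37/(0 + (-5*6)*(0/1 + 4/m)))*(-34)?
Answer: 629/15 ≈ 41.933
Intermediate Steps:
(37/(0 + (-5*6)*(0/1 + 4/m)))*(-34) = (37/(0 + (-5*6)*(0/1 + 4/4)))*(-34) = (37/(0 - 30*(0*1 + 4*(¼))))*(-34) = (37/(0 - 30*(0 + 1)))*(-34) = (37/(0 - 30*1))*(-34) = (37/(0 - 30))*(-34) = (37/(-30))*(-34) = -1/30*37*(-34) = -37/30*(-34) = 629/15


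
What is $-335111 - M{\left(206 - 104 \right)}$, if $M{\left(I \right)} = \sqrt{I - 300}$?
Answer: $-335111 - 3 i \sqrt{22} \approx -3.3511 \cdot 10^{5} - 14.071 i$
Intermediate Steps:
$M{\left(I \right)} = \sqrt{-300 + I}$
$-335111 - M{\left(206 - 104 \right)} = -335111 - \sqrt{-300 + \left(206 - 104\right)} = -335111 - \sqrt{-300 + 102} = -335111 - \sqrt{-198} = -335111 - 3 i \sqrt{22}$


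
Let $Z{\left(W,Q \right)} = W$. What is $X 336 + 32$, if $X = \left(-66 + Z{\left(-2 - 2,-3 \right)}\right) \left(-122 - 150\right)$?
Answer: $6397472$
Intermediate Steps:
$X = 19040$ ($X = \left(-66 - 4\right) \left(-122 - 150\right) = \left(-66 - 4\right) \left(-272\right) = \left(-70\right) \left(-272\right) = 19040$)
$X 336 + 32 = 19040 \cdot 336 + 32 = 6397440 + 32 = 6397472$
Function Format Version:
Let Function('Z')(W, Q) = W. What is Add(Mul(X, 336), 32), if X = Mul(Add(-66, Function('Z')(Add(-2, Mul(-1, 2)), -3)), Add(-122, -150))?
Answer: 6397472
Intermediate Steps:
X = 19040 (X = Mul(Add(-66, Add(-2, Mul(-1, 2))), Add(-122, -150)) = Mul(Add(-66, Add(-2, -2)), -272) = Mul(Add(-66, -4), -272) = Mul(-70, -272) = 19040)
Add(Mul(X, 336), 32) = Add(Mul(19040, 336), 32) = Add(6397440, 32) = 6397472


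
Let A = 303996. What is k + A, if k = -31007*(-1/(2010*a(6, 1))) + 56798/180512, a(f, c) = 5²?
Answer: 689368370080771/2267682000 ≈ 3.0400e+5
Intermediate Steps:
a(f, c) = 25
k = 2112808771/2267682000 (k = -31007/(25*(-2010)) + 56798/180512 = -31007/(-50250) + 56798*(1/180512) = -31007*(-1/50250) + 28399/90256 = 31007/50250 + 28399/90256 = 2112808771/2267682000 ≈ 0.93170)
k + A = 2112808771/2267682000 + 303996 = 689368370080771/2267682000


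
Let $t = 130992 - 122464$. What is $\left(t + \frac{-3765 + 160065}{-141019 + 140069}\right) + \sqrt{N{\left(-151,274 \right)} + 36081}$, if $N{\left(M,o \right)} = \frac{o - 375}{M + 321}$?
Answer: $\frac{158906}{19} + \frac{\sqrt{1042723730}}{170} \approx 8553.4$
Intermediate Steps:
$N{\left(M,o \right)} = \frac{-375 + o}{321 + M}$
$t = 8528$ ($t = 130992 - 122464 = 8528$)
$\left(t + \frac{-3765 + 160065}{-141019 + 140069}\right) + \sqrt{N{\left(-151,274 \right)} + 36081} = \left(8528 + \frac{-3765 + 160065}{-141019 + 140069}\right) + \sqrt{\frac{-375 + 274}{321 - 151} + 36081} = \left(8528 + \frac{156300}{-950}\right) + \sqrt{\frac{1}{170} \left(-101\right) + 36081} = \left(8528 + 156300 \left(- \frac{1}{950}\right)\right) + \sqrt{\frac{1}{170} \left(-101\right) + 36081} = \left(8528 - \frac{3126}{19}\right) + \sqrt{- \frac{101}{170} + 36081} = \frac{158906}{19} + \sqrt{\frac{6133669}{170}} = \frac{158906}{19} + \frac{\sqrt{1042723730}}{170}$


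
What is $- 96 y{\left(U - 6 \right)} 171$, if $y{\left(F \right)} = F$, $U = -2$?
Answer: $131328$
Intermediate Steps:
$- 96 y{\left(U - 6 \right)} 171 = - 96 \left(-2 - 6\right) 171 = \left(-96\right) \left(-8\right) 171 = 768 \cdot 171 = 131328$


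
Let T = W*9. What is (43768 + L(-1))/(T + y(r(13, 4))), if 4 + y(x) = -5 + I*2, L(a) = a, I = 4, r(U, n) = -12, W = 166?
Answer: 43767/1493 ≈ 29.315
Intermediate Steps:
T = 1494 (T = 166*9 = 1494)
y(x) = -1 (y(x) = -4 + (-5 + 4*2) = -4 + (-5 + 8) = -4 + 3 = -1)
(43768 + L(-1))/(T + y(r(13, 4))) = (43768 - 1)/(1494 - 1) = 43767/1493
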